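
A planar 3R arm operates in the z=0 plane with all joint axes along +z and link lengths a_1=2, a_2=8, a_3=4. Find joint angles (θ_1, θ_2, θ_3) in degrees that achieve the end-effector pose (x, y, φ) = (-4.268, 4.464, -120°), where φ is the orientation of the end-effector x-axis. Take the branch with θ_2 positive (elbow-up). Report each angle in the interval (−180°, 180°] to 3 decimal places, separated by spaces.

wrist centre = target − a_3·(cos φ, sin φ) = (-2.2680, 7.9281)
cos θ_2 = (67.9986−2²−8²)/(2·2·8) = -0.0000; θ_2 = 90.0025° (elbow-up)
β = atan2(7.9281,-2.2680) = 105.9643°; ψ = atan2(8.0000,1.9997) = 75.9661°
θ_1 = β − ψ = 29.9982°
θ_3 = φ − θ_1 − θ_2 = 119.9993° (wrapped to (-180°,180°])

29.998 90.002 119.999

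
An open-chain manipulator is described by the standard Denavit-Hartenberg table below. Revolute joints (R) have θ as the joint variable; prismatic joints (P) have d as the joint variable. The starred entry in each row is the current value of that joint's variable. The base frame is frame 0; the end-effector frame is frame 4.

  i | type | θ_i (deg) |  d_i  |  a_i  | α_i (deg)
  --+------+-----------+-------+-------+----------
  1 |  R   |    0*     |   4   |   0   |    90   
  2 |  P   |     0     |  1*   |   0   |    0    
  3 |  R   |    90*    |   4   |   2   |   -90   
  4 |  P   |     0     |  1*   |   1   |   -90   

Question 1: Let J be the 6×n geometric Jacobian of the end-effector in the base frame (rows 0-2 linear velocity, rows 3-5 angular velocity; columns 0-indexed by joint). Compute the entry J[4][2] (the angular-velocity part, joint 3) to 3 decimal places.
-1.000

axis z_2 = (0.0000,-1.0000,0.0000); lever o_n−o_2 = (-1.0000,-4.0000,3.0000)
cross product → J_v[:, 2] = (-3.0000,-0.0000,-1.0000)
J_ω[:, 2] = z_2
entry J[4][2] = -1.0000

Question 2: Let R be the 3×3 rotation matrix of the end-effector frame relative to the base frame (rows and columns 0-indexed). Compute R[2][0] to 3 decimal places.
1.000

End-effector x-axis (col 0 of R) = (0.0000,0.0000,1.0000)
R[2][0] = 1.0000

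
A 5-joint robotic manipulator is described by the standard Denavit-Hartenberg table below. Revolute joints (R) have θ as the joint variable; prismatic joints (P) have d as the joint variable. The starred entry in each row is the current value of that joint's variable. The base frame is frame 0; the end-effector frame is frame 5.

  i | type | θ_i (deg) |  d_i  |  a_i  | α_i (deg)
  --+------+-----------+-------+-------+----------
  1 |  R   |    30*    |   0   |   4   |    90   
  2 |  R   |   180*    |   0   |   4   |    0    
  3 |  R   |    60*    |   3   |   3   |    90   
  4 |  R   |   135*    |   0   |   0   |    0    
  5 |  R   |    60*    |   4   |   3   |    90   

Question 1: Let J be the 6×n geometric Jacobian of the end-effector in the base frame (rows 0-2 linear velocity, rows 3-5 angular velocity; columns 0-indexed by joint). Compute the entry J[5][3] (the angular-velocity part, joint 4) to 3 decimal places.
0.500

axis z_3 = (-0.7500,-0.4330,0.5000); lever o_n−o_3 = (-2.1335,-0.3352,4.5095)
cross product → J_v[:, 3] = (-1.7851,2.3154,-0.6724)
J_ω[:, 3] = z_3
entry J[5][3] = 0.5000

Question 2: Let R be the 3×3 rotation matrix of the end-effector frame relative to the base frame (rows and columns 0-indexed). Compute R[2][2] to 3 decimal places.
End-effector z-axis (col 2 of R) = (0.5950,-0.7718,0.2241)
R[2][2] = 0.2241

0.224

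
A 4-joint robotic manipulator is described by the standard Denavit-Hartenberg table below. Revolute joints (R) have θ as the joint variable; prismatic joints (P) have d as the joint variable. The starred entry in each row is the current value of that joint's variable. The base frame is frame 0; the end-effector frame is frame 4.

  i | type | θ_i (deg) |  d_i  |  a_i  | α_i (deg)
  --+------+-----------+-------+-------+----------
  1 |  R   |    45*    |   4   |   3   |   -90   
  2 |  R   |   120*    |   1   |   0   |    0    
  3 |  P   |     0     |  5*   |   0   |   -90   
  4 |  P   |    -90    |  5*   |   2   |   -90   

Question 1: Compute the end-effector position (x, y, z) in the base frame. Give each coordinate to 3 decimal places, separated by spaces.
after link 1: o_1 = (2.1213, 2.1213, 4.0000)
after link 2: o_2 = (1.4142, 2.8284, 4.0000)
after link 3: o_3 = (-2.1213, 6.3640, 4.0000)
after link 4: o_4 = (-6.5974, 4.7163, 6.5000)

-6.597 4.716 6.500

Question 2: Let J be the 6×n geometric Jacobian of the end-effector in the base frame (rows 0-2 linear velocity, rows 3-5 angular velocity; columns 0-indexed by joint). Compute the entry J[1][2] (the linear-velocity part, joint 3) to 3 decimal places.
prismatic axis z_2 = (-0.7071,0.7071,0.0000)
J_v[:, 2] = z_2; J_ω[:, 2] = (0,0,0)
entry J[1][2] = 0.7071

0.707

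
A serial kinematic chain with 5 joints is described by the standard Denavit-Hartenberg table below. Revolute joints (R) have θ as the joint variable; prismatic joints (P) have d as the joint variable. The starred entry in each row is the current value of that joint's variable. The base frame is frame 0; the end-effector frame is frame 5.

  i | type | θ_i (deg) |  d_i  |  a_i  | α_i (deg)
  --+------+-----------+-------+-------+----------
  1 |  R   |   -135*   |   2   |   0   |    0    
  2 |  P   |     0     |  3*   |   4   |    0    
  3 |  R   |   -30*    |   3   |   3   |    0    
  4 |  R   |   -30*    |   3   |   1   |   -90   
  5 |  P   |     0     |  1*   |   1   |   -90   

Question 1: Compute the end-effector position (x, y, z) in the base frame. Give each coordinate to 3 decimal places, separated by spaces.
after link 1: o_1 = (0.0000, 0.0000, 2.0000)
after link 2: o_2 = (-2.8284, -2.8284, 5.0000)
after link 3: o_3 = (-5.7262, -3.6049, 8.0000)
after link 4: o_4 = (-6.6921, -3.3461, 11.0000)
after link 5: o_5 = (-7.9169, -4.0532, 11.0000)

-7.917 -4.053 11.000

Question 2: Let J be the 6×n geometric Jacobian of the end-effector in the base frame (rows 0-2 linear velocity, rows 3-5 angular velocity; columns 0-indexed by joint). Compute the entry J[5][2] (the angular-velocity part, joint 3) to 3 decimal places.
1.000

axis z_2 = (0.0000,0.0000,1.0000); lever o_n−o_2 = (-5.0884,-1.2247,6.0000)
cross product → J_v[:, 2] = (1.2247,-5.0884,0.0000)
J_ω[:, 2] = z_2
entry J[5][2] = 1.0000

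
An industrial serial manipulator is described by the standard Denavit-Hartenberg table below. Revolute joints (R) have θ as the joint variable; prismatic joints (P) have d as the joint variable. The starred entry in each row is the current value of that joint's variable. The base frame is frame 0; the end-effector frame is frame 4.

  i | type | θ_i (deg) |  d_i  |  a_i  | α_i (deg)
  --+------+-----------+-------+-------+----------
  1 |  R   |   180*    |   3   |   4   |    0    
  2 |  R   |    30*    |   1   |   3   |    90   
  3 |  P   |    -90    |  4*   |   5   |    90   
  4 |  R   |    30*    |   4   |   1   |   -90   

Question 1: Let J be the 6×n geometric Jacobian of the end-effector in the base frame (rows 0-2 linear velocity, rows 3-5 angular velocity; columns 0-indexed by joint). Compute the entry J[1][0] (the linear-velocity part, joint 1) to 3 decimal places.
-5.384

axis z_0 = ẑ; lever o_n−o_0 = (-5.3840,4.3971,-1.8660)
cross product → J_v[:, 0] = (-4.3971,-5.3840,0.0000)
J_ω[:, 0] = z_0
entry J[1][0] = -5.3840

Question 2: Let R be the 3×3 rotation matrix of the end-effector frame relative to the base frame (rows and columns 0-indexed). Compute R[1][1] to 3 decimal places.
-0.500

End-effector y-axis (col 1 of R) = (-0.8660,-0.5000,0.0000)
R[1][1] = -0.5000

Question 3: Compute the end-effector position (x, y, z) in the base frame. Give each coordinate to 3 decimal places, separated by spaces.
after link 1: o_1 = (-4.0000, 0.0000, 3.0000)
after link 2: o_2 = (-6.5981, -1.5000, 4.0000)
after link 3: o_3 = (-8.5981, 1.9641, -1.0000)
after link 4: o_4 = (-5.3840, 4.3971, -1.8660)

-5.384 4.397 -1.866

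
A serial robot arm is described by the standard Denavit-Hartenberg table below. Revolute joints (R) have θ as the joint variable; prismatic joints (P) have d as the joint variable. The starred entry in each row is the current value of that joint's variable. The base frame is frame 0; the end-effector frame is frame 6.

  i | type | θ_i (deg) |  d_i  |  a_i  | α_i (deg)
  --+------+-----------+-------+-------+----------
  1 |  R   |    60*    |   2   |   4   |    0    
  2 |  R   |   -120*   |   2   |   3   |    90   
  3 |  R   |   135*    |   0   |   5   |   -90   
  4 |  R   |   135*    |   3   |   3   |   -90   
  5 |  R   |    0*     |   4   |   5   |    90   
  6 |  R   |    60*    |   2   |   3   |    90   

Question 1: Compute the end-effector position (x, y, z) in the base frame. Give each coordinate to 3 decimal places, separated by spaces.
5.766 1.045 -4.049

after link 1: o_1 = (2.0000, 3.4641, 2.0000)
after link 2: o_2 = (3.5000, 0.8660, 4.0000)
after link 3: o_3 = (1.7322, 3.9279, 7.5355)
after link 4: o_4 = (3.2587, 5.5266, 3.9142)
after link 5: o_5 = (6.1211, 1.9831, -0.5858)
after link 6: o_6 = (5.7660, 1.0451, -4.0490)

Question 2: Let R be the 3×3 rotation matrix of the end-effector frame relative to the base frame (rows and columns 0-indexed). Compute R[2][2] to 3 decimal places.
End-effector z-axis (col 2 of R) = (0.9280,0.3245,-0.1830)
R[2][2] = -0.1830

-0.183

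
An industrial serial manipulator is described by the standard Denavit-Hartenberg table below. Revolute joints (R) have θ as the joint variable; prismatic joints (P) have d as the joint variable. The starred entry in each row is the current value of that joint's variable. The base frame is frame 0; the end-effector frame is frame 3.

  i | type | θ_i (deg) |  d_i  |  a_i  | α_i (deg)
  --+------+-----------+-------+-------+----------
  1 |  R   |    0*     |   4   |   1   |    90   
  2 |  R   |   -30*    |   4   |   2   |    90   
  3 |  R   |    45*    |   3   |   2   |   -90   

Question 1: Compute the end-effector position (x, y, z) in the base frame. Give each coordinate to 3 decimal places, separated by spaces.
2.457 -5.414 -0.305

after link 1: o_1 = (1.0000, 0.0000, 4.0000)
after link 2: o_2 = (2.7321, -4.0000, 3.0000)
after link 3: o_3 = (2.4568, -5.4142, -0.3052)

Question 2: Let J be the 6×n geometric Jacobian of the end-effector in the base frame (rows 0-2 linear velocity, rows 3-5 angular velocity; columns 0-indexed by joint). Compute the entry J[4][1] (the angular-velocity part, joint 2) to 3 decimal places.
-1.000

axis z_1 = (0.0000,-1.0000,0.0000); lever o_n−o_1 = (1.4568,-5.4142,-4.3052)
cross product → J_v[:, 1] = (4.3052,0.0000,1.4568)
J_ω[:, 1] = z_1
entry J[4][1] = -1.0000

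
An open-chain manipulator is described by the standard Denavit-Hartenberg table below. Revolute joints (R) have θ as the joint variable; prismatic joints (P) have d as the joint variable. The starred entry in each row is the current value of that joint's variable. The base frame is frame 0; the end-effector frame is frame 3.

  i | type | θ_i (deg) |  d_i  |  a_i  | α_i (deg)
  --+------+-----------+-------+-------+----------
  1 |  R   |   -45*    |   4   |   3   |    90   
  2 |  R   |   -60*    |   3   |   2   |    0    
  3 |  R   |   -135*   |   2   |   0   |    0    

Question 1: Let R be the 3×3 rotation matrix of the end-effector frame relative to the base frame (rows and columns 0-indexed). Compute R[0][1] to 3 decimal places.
-0.183

End-effector y-axis (col 1 of R) = (-0.1830,0.1830,-0.9659)
R[0][1] = -0.1830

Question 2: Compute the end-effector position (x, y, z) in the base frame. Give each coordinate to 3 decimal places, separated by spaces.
after link 1: o_1 = (2.1213, -2.1213, 4.0000)
after link 2: o_2 = (0.7071, -4.9497, 2.2679)
after link 3: o_3 = (-0.7071, -6.3640, 2.2679)

-0.707 -6.364 2.268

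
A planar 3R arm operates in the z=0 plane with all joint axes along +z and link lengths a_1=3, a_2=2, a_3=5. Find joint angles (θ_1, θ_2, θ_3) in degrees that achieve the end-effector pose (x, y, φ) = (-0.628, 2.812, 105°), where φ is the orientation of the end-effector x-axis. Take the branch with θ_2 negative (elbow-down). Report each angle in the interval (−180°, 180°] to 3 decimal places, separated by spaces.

-30.003 -135.001 -89.995

wrist centre = target − a_3·(cos φ, sin φ) = (0.6661, -2.0176)
cos θ_2 = (4.5145−3²−2²)/(2·3·2) = -0.7071; θ_2 = -135.0014° (elbow-down)
β = atan2(-2.0176,0.6661) = -71.7300°; ψ = atan2(-1.4142,1.5858) = -41.7267°
θ_1 = β − ψ = -30.0033°
θ_3 = φ − θ_1 − θ_2 = -89.9953° (wrapped to (-180°,180°])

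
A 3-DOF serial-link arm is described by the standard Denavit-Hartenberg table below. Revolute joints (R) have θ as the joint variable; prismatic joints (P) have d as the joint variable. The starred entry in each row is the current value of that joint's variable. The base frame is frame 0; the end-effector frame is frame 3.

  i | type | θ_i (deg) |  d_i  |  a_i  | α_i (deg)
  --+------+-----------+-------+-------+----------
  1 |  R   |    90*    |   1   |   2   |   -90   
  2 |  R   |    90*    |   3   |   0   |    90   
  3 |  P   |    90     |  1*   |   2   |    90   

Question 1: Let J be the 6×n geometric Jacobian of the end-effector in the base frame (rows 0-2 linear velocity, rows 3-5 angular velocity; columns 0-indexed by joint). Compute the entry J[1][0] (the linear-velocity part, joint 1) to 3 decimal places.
-5.000

axis z_0 = ẑ; lever o_n−o_0 = (-5.0000,3.0000,1.0000)
cross product → J_v[:, 0] = (-3.0000,-5.0000,0.0000)
J_ω[:, 0] = z_0
entry J[1][0] = -5.0000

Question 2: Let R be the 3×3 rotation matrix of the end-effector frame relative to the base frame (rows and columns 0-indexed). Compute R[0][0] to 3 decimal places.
End-effector x-axis (col 0 of R) = (-1.0000,0.0000,0.0000)
R[0][0] = -1.0000

-1.000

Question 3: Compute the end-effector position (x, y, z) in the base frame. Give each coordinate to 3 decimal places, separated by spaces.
after link 1: o_1 = (0.0000, 2.0000, 1.0000)
after link 2: o_2 = (-3.0000, 2.0000, 1.0000)
after link 3: o_3 = (-5.0000, 3.0000, 1.0000)

-5.000 3.000 1.000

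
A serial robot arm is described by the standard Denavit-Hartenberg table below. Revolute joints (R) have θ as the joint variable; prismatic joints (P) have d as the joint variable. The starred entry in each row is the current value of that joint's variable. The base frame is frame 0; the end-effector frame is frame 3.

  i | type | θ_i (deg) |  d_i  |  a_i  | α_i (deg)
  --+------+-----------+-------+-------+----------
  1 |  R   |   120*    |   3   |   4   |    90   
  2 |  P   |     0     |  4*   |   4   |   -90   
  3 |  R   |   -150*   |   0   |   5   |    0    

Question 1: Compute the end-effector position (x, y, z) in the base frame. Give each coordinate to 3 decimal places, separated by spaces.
3.794 6.428 3.000

after link 1: o_1 = (-2.0000, 3.4641, 3.0000)
after link 2: o_2 = (-0.5359, 8.9282, 3.0000)
after link 3: o_3 = (3.7942, 6.4282, 3.0000)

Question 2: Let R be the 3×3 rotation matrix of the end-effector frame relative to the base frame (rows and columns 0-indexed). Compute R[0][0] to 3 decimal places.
End-effector x-axis (col 0 of R) = (0.8660,-0.5000,0.0000)
R[0][0] = 0.8660

0.866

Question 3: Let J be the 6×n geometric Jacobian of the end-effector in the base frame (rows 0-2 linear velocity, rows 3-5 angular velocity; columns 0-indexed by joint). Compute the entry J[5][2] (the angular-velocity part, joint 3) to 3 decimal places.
1.000

axis z_2 = (0.0000,0.0000,1.0000); lever o_n−o_2 = (4.3301,-2.5000,0.0000)
cross product → J_v[:, 2] = (2.5000,4.3301,-0.0000)
J_ω[:, 2] = z_2
entry J[5][2] = 1.0000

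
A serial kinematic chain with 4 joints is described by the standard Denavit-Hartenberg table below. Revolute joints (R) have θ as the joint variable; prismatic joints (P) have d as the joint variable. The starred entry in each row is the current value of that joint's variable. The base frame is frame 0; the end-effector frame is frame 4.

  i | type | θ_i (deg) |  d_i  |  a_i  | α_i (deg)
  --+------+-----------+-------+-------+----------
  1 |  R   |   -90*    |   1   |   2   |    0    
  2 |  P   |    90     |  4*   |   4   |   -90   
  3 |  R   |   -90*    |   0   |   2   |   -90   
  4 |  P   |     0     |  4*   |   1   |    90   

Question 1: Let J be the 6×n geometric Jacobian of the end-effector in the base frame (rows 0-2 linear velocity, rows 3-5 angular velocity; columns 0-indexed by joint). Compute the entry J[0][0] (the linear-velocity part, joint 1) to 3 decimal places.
2.000

axis z_0 = ẑ; lever o_n−o_0 = (8.0000,-2.0000,8.0000)
cross product → J_v[:, 0] = (2.0000,8.0000,-0.0000)
J_ω[:, 0] = z_0
entry J[0][0] = 2.0000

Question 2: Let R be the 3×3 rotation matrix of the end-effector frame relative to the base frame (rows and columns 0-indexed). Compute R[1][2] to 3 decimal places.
1.000

End-effector z-axis (col 2 of R) = (0.0000,1.0000,0.0000)
R[1][2] = 1.0000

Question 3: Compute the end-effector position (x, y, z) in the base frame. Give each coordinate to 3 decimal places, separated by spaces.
8.000 -2.000 8.000

after link 1: o_1 = (0.0000, -2.0000, 1.0000)
after link 2: o_2 = (4.0000, -2.0000, 5.0000)
after link 3: o_3 = (4.0000, -2.0000, 7.0000)
after link 4: o_4 = (8.0000, -2.0000, 8.0000)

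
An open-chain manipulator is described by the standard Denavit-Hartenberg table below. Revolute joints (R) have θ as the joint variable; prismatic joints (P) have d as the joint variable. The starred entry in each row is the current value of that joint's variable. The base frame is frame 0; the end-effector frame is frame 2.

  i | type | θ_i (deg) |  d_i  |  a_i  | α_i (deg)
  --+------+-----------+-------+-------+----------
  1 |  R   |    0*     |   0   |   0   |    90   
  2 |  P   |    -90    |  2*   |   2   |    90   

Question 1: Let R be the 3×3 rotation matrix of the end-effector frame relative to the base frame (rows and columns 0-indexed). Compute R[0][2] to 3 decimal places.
-1.000

End-effector z-axis (col 2 of R) = (-1.0000,-0.0000,-0.0000)
R[0][2] = -1.0000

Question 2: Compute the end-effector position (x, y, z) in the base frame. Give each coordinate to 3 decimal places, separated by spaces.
after link 1: o_1 = (0.0000, 0.0000, 0.0000)
after link 2: o_2 = (0.0000, -2.0000, -2.0000)

0.000 -2.000 -2.000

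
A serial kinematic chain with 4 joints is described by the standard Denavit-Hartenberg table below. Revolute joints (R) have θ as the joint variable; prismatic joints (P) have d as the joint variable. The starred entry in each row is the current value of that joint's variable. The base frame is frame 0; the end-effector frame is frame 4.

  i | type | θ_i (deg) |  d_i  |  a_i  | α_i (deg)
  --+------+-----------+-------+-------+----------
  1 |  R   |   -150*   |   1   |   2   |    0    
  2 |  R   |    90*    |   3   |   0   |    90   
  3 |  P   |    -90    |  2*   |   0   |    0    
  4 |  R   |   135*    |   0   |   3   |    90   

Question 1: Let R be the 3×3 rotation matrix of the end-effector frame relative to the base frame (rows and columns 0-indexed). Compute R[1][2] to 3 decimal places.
End-effector z-axis (col 2 of R) = (0.3536,-0.6124,-0.7071)
R[1][2] = -0.6124

-0.612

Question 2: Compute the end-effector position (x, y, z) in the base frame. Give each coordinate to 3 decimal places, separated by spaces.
after link 1: o_1 = (-1.7321, -1.0000, 1.0000)
after link 2: o_2 = (-1.7321, -1.0000, 4.0000)
after link 3: o_3 = (-3.4641, -2.0000, 4.0000)
after link 4: o_4 = (-2.4034, -3.8371, 6.1213)

-2.403 -3.837 6.121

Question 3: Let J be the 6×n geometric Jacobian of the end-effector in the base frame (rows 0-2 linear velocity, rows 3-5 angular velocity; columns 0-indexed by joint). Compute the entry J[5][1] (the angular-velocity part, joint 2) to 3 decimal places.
1.000

axis z_1 = (0.0000,0.0000,1.0000); lever o_n−o_1 = (-0.6714,-2.8371,5.1213)
cross product → J_v[:, 1] = (2.8371,-0.6714,0.0000)
J_ω[:, 1] = z_1
entry J[5][1] = 1.0000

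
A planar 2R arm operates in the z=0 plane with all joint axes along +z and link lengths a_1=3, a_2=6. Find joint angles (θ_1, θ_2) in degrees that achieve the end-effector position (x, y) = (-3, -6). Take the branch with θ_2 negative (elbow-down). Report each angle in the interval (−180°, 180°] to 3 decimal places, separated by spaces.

-53.130 -90.000

cos θ_2 = (45.0000−3²−6²)/(2·3·6) = 0.0000; θ_2 = -90.0000° (elbow-down)
β = atan2(-6.0000,-3.0000) = -116.5651°; ψ = atan2(-6.0000,3.0000) = -63.4349°
θ_1 = β − ψ = -53.1301°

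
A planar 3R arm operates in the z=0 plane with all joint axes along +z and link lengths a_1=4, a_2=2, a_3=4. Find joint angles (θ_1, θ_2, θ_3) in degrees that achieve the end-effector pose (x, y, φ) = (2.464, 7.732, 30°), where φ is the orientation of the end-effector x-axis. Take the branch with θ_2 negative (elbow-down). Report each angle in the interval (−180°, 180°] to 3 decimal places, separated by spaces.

109.794 -30.003 -49.791

wrist centre = target − a_3·(cos φ, sin φ) = (-1.0001, 5.7320)
cos θ_2 = (33.8560−4²−2²)/(2·4·2) = 0.8660; θ_2 = -30.0027° (elbow-down)
β = atan2(5.7320,-1.0001) = 99.8972°; ψ = atan2(-1.0001,5.7320) = -9.8970°
θ_1 = β − ψ = 109.7941°
θ_3 = φ − θ_1 − θ_2 = -49.7914° (wrapped to (-180°,180°])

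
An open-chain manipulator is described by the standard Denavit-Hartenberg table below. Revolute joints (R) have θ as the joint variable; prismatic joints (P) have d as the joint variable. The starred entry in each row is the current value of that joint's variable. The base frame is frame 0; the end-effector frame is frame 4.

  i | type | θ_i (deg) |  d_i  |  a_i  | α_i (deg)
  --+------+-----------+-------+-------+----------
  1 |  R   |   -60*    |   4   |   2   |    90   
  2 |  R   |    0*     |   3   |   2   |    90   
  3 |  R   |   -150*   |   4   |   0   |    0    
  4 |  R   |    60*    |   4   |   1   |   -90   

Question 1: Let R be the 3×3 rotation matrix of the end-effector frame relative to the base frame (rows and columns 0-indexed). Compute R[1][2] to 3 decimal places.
End-effector z-axis (col 2 of R) = (0.5000,-0.8660,-0.0000)
R[1][2] = -0.8660

-0.866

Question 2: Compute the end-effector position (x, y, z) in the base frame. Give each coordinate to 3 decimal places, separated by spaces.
after link 1: o_1 = (1.0000, -1.7321, 4.0000)
after link 2: o_2 = (-0.5981, -4.9641, 4.0000)
after link 3: o_3 = (-0.5981, -4.9641, 0.0000)
after link 4: o_4 = (0.2679, -4.4641, -4.0000)

0.268 -4.464 -4.000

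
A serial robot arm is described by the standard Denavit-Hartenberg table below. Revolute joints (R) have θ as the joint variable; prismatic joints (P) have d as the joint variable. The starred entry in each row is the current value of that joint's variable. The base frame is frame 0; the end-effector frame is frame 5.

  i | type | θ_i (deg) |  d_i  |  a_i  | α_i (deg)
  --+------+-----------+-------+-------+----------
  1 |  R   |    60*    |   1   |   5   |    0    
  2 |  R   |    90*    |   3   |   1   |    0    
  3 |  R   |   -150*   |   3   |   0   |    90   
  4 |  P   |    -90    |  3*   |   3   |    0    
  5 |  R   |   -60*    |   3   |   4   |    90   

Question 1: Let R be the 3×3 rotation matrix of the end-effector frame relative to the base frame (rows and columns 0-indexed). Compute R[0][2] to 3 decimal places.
End-effector z-axis (col 2 of R) = (-0.5000,0.0000,0.8660)
R[0][2] = -0.5000

-0.500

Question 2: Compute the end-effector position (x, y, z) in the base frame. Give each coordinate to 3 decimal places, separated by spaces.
after link 1: o_1 = (2.5000, 4.3301, 1.0000)
after link 2: o_2 = (1.6340, 4.8301, 4.0000)
after link 3: o_3 = (1.6340, 4.8301, 7.0000)
after link 4: o_4 = (1.6340, 1.8301, 4.0000)
after link 5: o_5 = (-1.8301, -1.1699, 2.0000)

-1.830 -1.170 2.000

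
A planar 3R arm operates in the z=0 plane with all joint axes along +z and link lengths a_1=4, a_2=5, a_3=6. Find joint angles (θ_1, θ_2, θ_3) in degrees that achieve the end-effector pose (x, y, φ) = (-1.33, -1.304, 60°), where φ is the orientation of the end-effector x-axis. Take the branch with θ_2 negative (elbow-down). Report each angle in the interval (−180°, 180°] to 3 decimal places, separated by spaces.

wrist centre = target − a_3·(cos φ, sin φ) = (-4.3300, -6.5002)
cos θ_2 = (61.0009−4²−5²)/(2·4·5) = 0.5000; θ_2 = -59.9985° (elbow-down)
β = atan2(-6.5002,-4.3300) = -123.6691°; ψ = atan2(-4.3301,6.5001) = -33.6697°
θ_1 = β − ψ = -89.9994°
θ_3 = φ − θ_1 − θ_2 = -150.0020° (wrapped to (-180°,180°])

-89.999 -59.999 -150.002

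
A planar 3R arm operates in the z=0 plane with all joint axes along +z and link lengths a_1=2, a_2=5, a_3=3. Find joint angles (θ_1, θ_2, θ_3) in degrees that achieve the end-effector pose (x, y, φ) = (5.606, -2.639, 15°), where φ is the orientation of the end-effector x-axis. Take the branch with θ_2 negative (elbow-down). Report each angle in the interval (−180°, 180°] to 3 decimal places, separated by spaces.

44.999 -120.001 90.001

wrist centre = target − a_3·(cos φ, sin φ) = (2.7082, -3.4155)
cos θ_2 = (18.9998−2²−5²)/(2·2·5) = -0.5000; θ_2 = -120.0006° (elbow-down)
β = atan2(-3.4155,2.7082) = -51.5880°; ψ = atan2(-4.3301,-0.5000) = -96.5874°
θ_1 = β − ψ = 44.9994°
θ_3 = φ − θ_1 − θ_2 = 90.0012° (wrapped to (-180°,180°])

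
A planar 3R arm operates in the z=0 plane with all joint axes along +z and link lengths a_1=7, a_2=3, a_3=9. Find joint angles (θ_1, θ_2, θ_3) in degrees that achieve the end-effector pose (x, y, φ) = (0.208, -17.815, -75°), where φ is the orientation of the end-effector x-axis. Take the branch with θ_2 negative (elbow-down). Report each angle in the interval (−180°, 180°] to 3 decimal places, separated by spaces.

-90.003 -44.987 59.991

wrist centre = target − a_3·(cos φ, sin φ) = (-2.1214, -9.1217)
cos θ_2 = (87.7050−7²−3²)/(2·7·3) = 0.7073; θ_2 = -44.9874° (elbow-down)
β = atan2(-9.1217,-2.1214) = -103.0922°; ψ = atan2(-2.1209,9.1218) = -13.0890°
θ_1 = β − ψ = -90.0033°
θ_3 = φ − θ_1 − θ_2 = 59.9906° (wrapped to (-180°,180°])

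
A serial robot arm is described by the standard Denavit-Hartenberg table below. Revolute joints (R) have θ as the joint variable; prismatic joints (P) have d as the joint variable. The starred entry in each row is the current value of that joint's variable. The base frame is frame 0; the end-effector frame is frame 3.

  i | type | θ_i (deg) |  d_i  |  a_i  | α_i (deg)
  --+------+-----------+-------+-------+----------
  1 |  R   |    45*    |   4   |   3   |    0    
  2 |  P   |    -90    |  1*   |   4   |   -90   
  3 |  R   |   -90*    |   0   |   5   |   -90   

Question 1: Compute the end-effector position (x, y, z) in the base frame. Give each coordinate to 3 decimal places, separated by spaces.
4.950 -0.707 10.000

after link 1: o_1 = (2.1213, 2.1213, 4.0000)
after link 2: o_2 = (4.9497, -0.7071, 5.0000)
after link 3: o_3 = (4.9497, -0.7071, 10.0000)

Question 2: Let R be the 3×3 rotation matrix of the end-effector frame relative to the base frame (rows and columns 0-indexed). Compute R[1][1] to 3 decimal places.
-0.707

End-effector y-axis (col 1 of R) = (-0.7071,-0.7071,-0.0000)
R[1][1] = -0.7071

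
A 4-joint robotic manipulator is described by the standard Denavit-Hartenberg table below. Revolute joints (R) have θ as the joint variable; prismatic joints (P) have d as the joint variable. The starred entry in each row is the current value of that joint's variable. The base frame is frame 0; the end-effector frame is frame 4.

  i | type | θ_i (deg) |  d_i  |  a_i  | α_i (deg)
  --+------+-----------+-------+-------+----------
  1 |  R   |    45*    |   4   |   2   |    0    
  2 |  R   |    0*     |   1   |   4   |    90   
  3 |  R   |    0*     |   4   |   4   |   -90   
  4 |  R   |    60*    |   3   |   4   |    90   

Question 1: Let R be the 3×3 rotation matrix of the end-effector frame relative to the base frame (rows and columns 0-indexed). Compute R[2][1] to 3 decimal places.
1.000

End-effector y-axis (col 1 of R) = (-0.0000,-0.0000,1.0000)
R[2][1] = 1.0000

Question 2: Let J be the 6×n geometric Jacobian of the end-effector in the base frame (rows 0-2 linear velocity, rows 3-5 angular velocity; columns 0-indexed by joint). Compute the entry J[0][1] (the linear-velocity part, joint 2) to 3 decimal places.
axis z_1 = (0.0000,0.0000,1.0000); lever o_n−o_1 = (7.4500,6.6921,4.0000)
cross product → J_v[:, 1] = (-6.6921,7.4500,0.0000)
J_ω[:, 1] = z_1
entry J[0][1] = -6.6921

-6.692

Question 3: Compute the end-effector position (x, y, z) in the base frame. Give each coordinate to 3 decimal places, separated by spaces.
after link 1: o_1 = (1.4142, 1.4142, 4.0000)
after link 2: o_2 = (4.2426, 4.2426, 5.0000)
after link 3: o_3 = (9.8995, 4.2426, 5.0000)
after link 4: o_4 = (8.8642, 8.1063, 8.0000)

8.864 8.106 8.000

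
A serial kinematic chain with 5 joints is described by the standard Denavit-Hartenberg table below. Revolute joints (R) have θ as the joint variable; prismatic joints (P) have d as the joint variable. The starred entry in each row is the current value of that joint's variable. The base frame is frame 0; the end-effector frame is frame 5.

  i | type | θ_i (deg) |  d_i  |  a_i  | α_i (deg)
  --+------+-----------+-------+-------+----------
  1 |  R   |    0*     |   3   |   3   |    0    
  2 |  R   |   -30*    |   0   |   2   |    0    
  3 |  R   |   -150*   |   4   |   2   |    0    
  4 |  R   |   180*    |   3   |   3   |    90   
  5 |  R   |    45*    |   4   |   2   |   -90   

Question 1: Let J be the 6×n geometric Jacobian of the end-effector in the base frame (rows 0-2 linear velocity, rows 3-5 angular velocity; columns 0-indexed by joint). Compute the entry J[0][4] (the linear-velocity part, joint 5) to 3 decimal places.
-1.414

axis z_4 = (-0.0000,-1.0000,0.0000); lever o_n−o_4 = (1.4142,-4.0000,1.4142)
cross product → J_v[:, 4] = (-1.4142,0.0000,1.4142)
J_ω[:, 4] = z_4
entry J[0][4] = -1.4142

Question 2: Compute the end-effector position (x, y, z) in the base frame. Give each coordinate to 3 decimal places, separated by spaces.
after link 1: o_1 = (3.0000, 0.0000, 3.0000)
after link 2: o_2 = (4.7321, -1.0000, 3.0000)
after link 3: o_3 = (2.7321, -1.0000, 7.0000)
after link 4: o_4 = (5.7321, -1.0000, 10.0000)
after link 5: o_5 = (7.1463, -5.0000, 11.4142)

7.146 -5.000 11.414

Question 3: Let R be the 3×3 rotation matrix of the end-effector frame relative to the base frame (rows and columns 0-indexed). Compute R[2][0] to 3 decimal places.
0.707

End-effector x-axis (col 0 of R) = (0.7071,-0.0000,0.7071)
R[2][0] = 0.7071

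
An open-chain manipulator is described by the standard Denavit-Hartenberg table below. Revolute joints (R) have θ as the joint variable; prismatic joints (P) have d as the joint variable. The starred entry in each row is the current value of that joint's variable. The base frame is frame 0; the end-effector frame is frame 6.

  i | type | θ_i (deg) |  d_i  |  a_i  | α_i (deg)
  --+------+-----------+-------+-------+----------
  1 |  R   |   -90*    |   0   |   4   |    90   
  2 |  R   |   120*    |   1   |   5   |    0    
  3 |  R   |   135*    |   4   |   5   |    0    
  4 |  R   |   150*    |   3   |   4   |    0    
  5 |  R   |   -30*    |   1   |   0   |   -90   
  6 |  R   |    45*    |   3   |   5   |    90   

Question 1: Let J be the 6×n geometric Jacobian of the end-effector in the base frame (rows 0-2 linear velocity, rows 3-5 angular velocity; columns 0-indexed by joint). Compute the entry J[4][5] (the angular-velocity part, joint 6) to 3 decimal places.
0.259

axis z_5 = (-0.0000,0.2588,0.9659); lever o_n−o_5 = (3.5355,-2.6386,3.8128)
cross product → J_v[:, 5] = (3.5355,3.4151,-0.9151)
J_ω[:, 5] = z_5
entry J[4][5] = 0.2588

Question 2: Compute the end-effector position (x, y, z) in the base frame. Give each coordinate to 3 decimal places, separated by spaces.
after link 1: o_1 = (0.0000, -4.0000, 0.0000)
after link 2: o_2 = (-1.0000, -1.5000, 4.3301)
after link 3: o_3 = (-5.0000, -0.2059, -0.4995)
after link 4: o_4 = (-8.0000, -3.0343, 2.3289)
after link 5: o_5 = (-9.0000, -3.0343, 2.3289)
after link 6: o_6 = (-5.4645, -5.6729, 6.1418)

-5.464 -5.673 6.142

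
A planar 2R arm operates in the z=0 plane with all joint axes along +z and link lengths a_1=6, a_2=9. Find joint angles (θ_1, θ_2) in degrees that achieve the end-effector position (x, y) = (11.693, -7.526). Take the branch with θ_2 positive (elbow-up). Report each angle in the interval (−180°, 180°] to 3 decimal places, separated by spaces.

-60.003 45.000

cos θ_2 = (193.3669−6²−9²)/(2·6·9) = 0.7071; θ_2 = 45.0005° (elbow-up)
β = atan2(-7.5260,11.6930) = -32.7667°; ψ = atan2(6.3640,12.3639) = 27.2360°
θ_1 = β − ψ = -60.0027°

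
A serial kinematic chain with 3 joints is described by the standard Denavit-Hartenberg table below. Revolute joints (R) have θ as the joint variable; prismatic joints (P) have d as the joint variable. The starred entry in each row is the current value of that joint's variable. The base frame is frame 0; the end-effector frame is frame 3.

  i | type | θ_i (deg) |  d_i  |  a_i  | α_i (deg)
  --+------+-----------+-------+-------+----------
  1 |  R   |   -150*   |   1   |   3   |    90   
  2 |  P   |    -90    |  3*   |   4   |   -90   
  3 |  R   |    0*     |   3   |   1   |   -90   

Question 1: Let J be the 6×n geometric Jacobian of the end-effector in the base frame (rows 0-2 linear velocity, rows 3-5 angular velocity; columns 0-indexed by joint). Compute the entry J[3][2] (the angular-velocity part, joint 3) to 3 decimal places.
-0.866

axis z_2 = (-0.8660,-0.5000,0.0000); lever o_n−o_2 = (-2.5981,-1.5000,-1.0000)
cross product → J_v[:, 2] = (0.5000,-0.8660,0.0000)
J_ω[:, 2] = z_2
entry J[3][2] = -0.8660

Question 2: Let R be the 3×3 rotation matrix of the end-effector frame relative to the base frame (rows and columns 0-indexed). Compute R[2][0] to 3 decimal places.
End-effector x-axis (col 0 of R) = (-0.0000,0.0000,-1.0000)
R[2][0] = -1.0000

-1.000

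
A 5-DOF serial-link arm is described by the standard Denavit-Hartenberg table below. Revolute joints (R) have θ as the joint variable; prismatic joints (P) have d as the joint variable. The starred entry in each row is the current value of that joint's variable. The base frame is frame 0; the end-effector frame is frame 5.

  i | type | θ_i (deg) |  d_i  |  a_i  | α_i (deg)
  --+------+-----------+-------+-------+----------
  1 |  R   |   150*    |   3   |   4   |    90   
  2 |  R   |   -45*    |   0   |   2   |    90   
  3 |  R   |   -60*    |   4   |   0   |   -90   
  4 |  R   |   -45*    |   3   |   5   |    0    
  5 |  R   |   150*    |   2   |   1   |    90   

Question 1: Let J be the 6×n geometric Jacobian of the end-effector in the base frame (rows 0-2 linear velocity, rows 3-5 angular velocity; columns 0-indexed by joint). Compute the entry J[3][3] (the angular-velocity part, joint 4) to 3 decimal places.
-0.280

axis z_3 = (-0.2803,0.7392,-0.6124); lever o_n−o_3 = (-2.2502,0.9092,-6.0373)
cross product → J_v[:, 3] = (-3.9060,-0.3145,1.4085)
J_ω[:, 3] = z_3
entry J[3][3] = -0.2803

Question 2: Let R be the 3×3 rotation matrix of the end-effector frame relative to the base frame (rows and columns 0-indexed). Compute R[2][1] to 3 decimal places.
-0.612

End-effector y-axis (col 1 of R) = (-0.2803,0.7392,-0.6124)
R[2][1] = -0.6124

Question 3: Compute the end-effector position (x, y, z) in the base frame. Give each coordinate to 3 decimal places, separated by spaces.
after link 1: o_1 = (-3.4641, 2.0000, 3.0000)
after link 2: o_2 = (-4.6888, 2.7071, 1.5858)
after link 3: o_3 = (-2.2394, 1.2929, -1.2426)
after link 4: o_4 = (-3.5287, 0.2338, -6.8298)
after link 5: o_5 = (-4.4896, 2.2021, -7.2800)

-4.490 2.202 -7.280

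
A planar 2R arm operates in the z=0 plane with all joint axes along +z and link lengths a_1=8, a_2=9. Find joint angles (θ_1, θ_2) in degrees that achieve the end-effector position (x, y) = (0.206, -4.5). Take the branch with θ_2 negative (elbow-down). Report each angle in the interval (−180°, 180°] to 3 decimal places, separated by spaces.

0.003 -150.000

cos θ_2 = (20.2924−8²−9²)/(2·8·9) = -0.8660; θ_2 = -149.9999° (elbow-down)
β = atan2(-4.5000,0.2060) = -87.3790°; ψ = atan2(-4.5000,0.2058) = -87.3818°
θ_1 = β − ψ = 0.0028°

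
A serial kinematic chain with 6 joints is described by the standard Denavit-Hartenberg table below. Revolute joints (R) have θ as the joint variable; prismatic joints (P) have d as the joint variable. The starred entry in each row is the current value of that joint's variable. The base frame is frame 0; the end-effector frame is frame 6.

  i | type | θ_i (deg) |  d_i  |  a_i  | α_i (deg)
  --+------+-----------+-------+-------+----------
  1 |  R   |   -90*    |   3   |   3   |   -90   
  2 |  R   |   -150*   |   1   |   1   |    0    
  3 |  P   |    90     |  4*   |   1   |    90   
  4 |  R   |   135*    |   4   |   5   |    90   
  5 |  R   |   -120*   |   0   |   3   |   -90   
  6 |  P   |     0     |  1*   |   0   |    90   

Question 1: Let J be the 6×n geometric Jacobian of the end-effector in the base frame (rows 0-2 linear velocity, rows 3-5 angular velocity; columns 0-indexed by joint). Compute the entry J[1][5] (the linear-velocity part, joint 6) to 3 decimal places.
-0.127

prismatic axis z_5 = (0.6124,-0.1268,-0.7803)
J_v[:, 5] = z_5; J_ω[:, 5] = (0,0,0)
entry J[1][5] = -0.1268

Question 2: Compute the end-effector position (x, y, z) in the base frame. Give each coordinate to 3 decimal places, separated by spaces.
after link 1: o_1 = (0.0000, -3.0000, 3.0000)
after link 2: o_2 = (1.0000, -2.1340, 3.5000)
after link 3: o_3 = (5.0000, -2.6340, 4.3660)
after link 4: o_4 = (8.5355, 2.5979, 3.3042)
after link 5: o_5 = (7.4749, -0.1824, 2.9237)
after link 6: o_6 = (8.0872, -0.3093, 2.1434)

8.087 -0.309 2.143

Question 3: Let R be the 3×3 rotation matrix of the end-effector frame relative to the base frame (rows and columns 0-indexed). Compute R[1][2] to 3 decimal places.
End-effector z-axis (col 2 of R) = (0.7071,-0.3536,0.6124)
R[1][2] = -0.3536

-0.354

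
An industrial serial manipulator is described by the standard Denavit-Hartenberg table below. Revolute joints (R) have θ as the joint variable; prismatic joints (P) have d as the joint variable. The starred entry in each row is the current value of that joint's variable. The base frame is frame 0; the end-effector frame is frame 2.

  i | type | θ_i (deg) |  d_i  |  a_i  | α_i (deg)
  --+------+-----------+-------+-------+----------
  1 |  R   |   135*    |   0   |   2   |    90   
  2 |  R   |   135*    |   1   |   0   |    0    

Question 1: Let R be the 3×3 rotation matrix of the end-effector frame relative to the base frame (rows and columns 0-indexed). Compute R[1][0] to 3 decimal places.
-0.500

End-effector x-axis (col 0 of R) = (0.5000,-0.5000,0.7071)
R[1][0] = -0.5000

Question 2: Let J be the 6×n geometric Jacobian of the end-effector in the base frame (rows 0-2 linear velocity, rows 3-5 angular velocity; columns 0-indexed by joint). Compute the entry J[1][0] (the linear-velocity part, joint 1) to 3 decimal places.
axis z_0 = ẑ; lever o_n−o_0 = (-0.7071,2.1213,0.0000)
cross product → J_v[:, 0] = (-2.1213,-0.7071,0.0000)
J_ω[:, 0] = z_0
entry J[1][0] = -0.7071

-0.707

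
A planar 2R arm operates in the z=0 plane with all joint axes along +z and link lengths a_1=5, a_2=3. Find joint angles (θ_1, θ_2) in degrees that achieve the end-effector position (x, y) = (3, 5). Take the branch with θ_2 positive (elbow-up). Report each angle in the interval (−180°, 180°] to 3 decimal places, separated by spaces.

28.072 90.000

cos θ_2 = (34.0000−5²−3²)/(2·5·3) = 0.0000; θ_2 = 90.0000° (elbow-up)
β = atan2(5.0000,3.0000) = 59.0362°; ψ = atan2(3.0000,5.0000) = 30.9638°
θ_1 = β − ψ = 28.0725°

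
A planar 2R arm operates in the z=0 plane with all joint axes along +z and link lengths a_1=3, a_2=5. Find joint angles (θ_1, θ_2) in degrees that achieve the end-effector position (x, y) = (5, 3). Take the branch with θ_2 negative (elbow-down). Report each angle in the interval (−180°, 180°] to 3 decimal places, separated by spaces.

90.000 -90.000

cos θ_2 = (34.0000−3²−5²)/(2·3·5) = 0.0000; θ_2 = -90.0000° (elbow-down)
β = atan2(3.0000,5.0000) = 30.9638°; ψ = atan2(-5.0000,3.0000) = -59.0362°
θ_1 = β − ψ = 90.0000°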